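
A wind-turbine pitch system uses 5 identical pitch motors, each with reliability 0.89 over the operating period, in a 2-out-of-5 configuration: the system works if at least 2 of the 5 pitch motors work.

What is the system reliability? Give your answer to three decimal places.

0.999

R = Σ_{i=2}^{5} C(5,i) p^i (1−p)^{5−i} with p = 0.89
C(5,2)·0.89^2·0.11^3 = 0.01054
C(5,3)·0.89^3·0.11^2 = 0.08530
C(5,4)·0.89^4·0.11^1 = 0.34508
C(5,5)·0.89^5·0.11^0 = 0.55841
Sum = 0.999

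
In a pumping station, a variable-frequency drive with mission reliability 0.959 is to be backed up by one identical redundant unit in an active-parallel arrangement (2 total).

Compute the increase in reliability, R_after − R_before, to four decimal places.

R_before = 0.959
R_after = 1 − (1 − 0.959)^2 = 0.9983
ΔR = 0.9983 − 0.959 = 0.0393

0.0393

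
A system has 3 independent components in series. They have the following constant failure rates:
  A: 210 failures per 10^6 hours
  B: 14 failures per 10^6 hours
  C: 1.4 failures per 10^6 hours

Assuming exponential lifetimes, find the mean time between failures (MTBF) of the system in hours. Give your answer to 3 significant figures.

4440

Series of exponential components: λ_sys = Σ λ_i
λ_sys = 0.00021 + 0.000014 + 0.0000014 = 2.2540e-04 /h
MTBF = 1 / λ_sys = 4440 h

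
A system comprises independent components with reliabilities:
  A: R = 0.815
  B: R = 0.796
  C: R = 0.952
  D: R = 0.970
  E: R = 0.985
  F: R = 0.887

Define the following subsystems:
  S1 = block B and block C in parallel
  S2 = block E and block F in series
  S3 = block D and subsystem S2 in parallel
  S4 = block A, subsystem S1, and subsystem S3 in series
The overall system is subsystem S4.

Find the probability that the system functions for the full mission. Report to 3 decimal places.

0.804

Parallel (B and C): 1 − (1 − 0.79600)(1 − 0.95200) = 0.99021
Series (E and F): 0.98500 × 0.88700 = 0.87370
Parallel (D and [0.87370]): 1 − (1 − 0.97000)(1 − 0.87370) = 0.99621
Series (A, [0.99021], and [0.99621]): 0.81500 × 0.99021 × 0.99621 = 0.804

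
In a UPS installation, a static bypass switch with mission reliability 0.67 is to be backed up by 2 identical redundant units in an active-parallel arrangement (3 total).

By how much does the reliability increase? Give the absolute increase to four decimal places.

0.2941

R_before = 0.67
R_after = 1 − (1 − 0.67)^3 = 0.9641
ΔR = 0.9641 − 0.67 = 0.2941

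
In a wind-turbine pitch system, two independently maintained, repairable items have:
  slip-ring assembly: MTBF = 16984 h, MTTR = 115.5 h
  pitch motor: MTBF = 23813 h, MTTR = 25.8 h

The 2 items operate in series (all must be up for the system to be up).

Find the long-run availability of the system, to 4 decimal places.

A(slip-ring assembly) = MTBF/(MTBF+MTTR) = 16984/(16984+115.5) = 0.993245
A(pitch motor) = MTBF/(MTBF+MTTR) = 23813/(23813+25.8) = 0.998918
Series availability: 0.993245 × 0.998918 = 0.9922

0.9922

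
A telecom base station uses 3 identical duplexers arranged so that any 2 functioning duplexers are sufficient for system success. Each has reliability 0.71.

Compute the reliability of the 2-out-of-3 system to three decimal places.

R = Σ_{i=2}^{3} C(3,i) p^i (1−p)^{3−i} with p = 0.71
C(3,2)·0.71^2·0.29^1 = 0.43857
C(3,3)·0.71^3·0.29^0 = 0.35791
Sum = 0.796

0.796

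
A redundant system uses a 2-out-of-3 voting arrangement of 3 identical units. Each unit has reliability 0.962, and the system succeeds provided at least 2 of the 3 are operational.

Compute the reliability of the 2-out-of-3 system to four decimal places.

0.9958

R = Σ_{i=2}^{3} C(3,i) p^i (1−p)^{3−i} with p = 0.962
C(3,2)·0.962^2·0.038^1 = 0.105501
C(3,3)·0.962^3·0.038^0 = 0.890277
Sum = 0.9958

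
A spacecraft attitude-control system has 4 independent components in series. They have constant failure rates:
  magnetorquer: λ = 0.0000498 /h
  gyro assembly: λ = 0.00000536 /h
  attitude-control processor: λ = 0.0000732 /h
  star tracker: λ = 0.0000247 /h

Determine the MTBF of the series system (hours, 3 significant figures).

6530

Series of exponential components: λ_sys = Σ λ_i
λ_sys = 0.0000498 + 0.00000536 + 0.0000732 + 0.0000247 = 1.5306e-04 /h
MTBF = 1 / λ_sys = 6530 h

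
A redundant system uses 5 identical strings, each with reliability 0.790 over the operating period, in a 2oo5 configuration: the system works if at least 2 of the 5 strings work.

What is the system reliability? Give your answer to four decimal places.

0.9919

R = Σ_{i=2}^{5} C(5,i) p^i (1−p)^{5−i} with p = 0.790
C(5,2)·0.790^2·0.210^3 = 0.057798
C(5,3)·0.790^3·0.210^2 = 0.217430
C(5,4)·0.790^4·0.210^1 = 0.408976
C(5,5)·0.790^5·0.210^0 = 0.307706
Sum = 0.9919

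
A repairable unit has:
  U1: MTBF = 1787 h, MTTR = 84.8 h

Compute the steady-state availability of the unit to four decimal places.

A(U1) = MTBF/(MTBF+MTTR) = 1787/(1787+84.8) = 0.9547

0.9547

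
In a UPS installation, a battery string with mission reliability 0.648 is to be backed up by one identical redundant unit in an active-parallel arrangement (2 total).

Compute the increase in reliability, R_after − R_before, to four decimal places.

0.2281

R_before = 0.648
R_after = 1 − (1 − 0.648)^2 = 0.8761
ΔR = 0.8761 − 0.648 = 0.2281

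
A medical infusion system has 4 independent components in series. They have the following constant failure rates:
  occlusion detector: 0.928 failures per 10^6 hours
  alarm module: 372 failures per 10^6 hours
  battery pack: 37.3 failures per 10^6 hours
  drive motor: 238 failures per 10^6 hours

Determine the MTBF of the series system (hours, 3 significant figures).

Series of exponential components: λ_sys = Σ λ_i
λ_sys = 0.000000928 + 0.000372 + 0.0000373 + 0.000238 = 6.4823e-04 /h
MTBF = 1 / λ_sys = 1540 h

1540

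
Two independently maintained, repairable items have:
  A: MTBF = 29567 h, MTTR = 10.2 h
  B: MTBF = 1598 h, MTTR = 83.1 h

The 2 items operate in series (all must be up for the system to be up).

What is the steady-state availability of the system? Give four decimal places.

0.9502

A(A) = MTBF/(MTBF+MTTR) = 29567/(29567+10.2) = 0.999655
A(B) = MTBF/(MTBF+MTTR) = 1598/(1598+83.1) = 0.950568
Series availability: 0.999655 × 0.950568 = 0.9502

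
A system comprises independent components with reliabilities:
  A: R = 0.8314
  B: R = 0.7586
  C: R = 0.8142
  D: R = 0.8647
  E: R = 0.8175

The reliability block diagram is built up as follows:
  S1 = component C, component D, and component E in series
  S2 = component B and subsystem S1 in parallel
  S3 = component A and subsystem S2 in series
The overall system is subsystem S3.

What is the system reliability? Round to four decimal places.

Series (C, D, and E): 0.814200 × 0.864700 × 0.817500 = 0.575552
Parallel (B and [0.575552]): 1 − (1 − 0.758600)(1 − 0.575552) = 0.897538
Series (A and [0.897538]): 0.831400 × 0.897538 = 0.7462

0.7462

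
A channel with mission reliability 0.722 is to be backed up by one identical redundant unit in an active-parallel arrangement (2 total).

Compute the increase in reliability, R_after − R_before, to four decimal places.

0.2007

R_before = 0.722
R_after = 1 − (1 − 0.722)^2 = 0.9227
ΔR = 0.9227 − 0.722 = 0.2007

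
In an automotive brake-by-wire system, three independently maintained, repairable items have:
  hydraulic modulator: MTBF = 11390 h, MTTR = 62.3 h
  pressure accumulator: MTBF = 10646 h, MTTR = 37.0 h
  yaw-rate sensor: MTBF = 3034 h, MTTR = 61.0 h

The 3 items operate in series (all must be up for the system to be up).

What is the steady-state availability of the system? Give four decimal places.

0.9716

A(hydraulic modulator) = MTBF/(MTBF+MTTR) = 11390/(11390+62.3) = 0.994560
A(pressure accumulator) = MTBF/(MTBF+MTTR) = 10646/(10646+37.0) = 0.996537
A(yaw-rate sensor) = MTBF/(MTBF+MTTR) = 3034/(3034+61.0) = 0.980291
Series availability: 0.994560 × 0.996537 × 0.980291 = 0.9716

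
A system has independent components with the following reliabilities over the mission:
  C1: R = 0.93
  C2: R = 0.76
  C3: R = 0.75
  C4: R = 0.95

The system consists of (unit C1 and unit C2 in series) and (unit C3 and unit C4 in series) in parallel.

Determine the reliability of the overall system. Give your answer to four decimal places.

Series (C1 and C2): 0.930000 × 0.760000 = 0.706800
Series (C3 and C4): 0.750000 × 0.950000 = 0.712500
Parallel ([0.706800] and [0.712500]): 1 − (1 − 0.706800)(1 − 0.712500) = 0.9157

0.9157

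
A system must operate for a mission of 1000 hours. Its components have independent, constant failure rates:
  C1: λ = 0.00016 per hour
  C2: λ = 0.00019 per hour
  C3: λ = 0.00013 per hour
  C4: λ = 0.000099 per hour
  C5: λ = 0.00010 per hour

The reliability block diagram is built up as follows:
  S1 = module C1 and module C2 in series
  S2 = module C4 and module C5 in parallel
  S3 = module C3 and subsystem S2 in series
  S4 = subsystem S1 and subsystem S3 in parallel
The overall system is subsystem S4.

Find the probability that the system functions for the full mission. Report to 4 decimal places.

0.9617

R(C1) = exp(−0.00016 × 1000) = 0.852144
R(C2) = exp(−0.00019 × 1000) = 0.826959
R(C3) = exp(−0.00013 × 1000) = 0.878095
R(C4) = exp(−0.000099 × 1000) = 0.905743
R(C5) = exp(−0.00010 × 1000) = 0.904837
Series (C1 and C2): 0.852144 × 0.826959 = 0.704688
Parallel (C4 and C5): 1 − (1 − 0.905743)(1 − 0.904837) = 0.991030
Series (C3 and [0.991030]): 0.878095 × 0.991030 = 0.870218
Parallel ([0.704688] and [0.870218]): 1 − (1 − 0.704688)(1 − 0.870218) = 0.9617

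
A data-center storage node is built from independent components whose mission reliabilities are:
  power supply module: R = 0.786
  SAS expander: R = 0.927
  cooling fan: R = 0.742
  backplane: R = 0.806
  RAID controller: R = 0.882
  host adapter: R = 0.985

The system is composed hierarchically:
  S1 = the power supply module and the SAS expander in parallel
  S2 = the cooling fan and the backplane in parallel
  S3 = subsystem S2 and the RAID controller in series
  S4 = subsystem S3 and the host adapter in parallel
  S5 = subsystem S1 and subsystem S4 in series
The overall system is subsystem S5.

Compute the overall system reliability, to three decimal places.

0.982

Parallel (power supply module and SAS expander): 1 − (1 − 0.78600)(1 − 0.92700) = 0.98438
Parallel (cooling fan and backplane): 1 − (1 − 0.74200)(1 − 0.80600) = 0.94995
Series ([0.94995] and RAID controller): 0.94995 × 0.88200 = 0.83786
Parallel ([0.83786] and host adapter): 1 − (1 − 0.83786)(1 − 0.98500) = 0.99757
Series ([0.98438] and [0.99757]): 0.98438 × 0.99757 = 0.982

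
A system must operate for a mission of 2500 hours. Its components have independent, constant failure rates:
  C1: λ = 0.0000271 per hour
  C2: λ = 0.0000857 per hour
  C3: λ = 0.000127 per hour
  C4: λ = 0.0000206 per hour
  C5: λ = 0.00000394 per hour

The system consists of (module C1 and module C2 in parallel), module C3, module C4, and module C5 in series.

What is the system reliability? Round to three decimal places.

R(C1) = exp(−0.0000271 × 2500) = 0.93449
R(C2) = exp(−0.0000857 × 2500) = 0.80715
R(C3) = exp(−0.000127 × 2500) = 0.72797
R(C4) = exp(−0.0000206 × 2500) = 0.94980
R(C5) = exp(−0.00000394 × 2500) = 0.99020
Parallel (C1 and C2): 1 − (1 − 0.93449)(1 − 0.80715) = 0.98737
Series ([0.98737], C3, C4, and C5): 0.98737 × 0.72797 × 0.94980 × 0.99020 = 0.676

0.676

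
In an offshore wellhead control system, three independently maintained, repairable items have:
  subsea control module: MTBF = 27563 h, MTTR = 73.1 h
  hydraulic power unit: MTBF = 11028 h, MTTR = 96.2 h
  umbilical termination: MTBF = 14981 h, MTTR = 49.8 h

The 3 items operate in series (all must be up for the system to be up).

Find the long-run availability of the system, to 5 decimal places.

0.98545

A(subsea control module) = MTBF/(MTBF+MTTR) = 27563/(27563+73.1) = 0.997355
A(hydraulic power unit) = MTBF/(MTBF+MTTR) = 11028/(11028+96.2) = 0.991352
A(umbilical termination) = MTBF/(MTBF+MTTR) = 14981/(14981+49.8) = 0.996687
Series availability: 0.997355 × 0.991352 × 0.996687 = 0.98545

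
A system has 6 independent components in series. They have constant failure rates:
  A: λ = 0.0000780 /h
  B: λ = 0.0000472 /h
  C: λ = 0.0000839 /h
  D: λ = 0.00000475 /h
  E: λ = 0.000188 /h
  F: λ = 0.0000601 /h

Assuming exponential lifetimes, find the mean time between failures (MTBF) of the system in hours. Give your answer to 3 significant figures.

Series of exponential components: λ_sys = Σ λ_i
λ_sys = 0.0000780 + 0.0000472 + 0.0000839 + 0.00000475 + 0.000188 + 0.0000601 = 4.6195e-04 /h
MTBF = 1 / λ_sys = 2160 h

2160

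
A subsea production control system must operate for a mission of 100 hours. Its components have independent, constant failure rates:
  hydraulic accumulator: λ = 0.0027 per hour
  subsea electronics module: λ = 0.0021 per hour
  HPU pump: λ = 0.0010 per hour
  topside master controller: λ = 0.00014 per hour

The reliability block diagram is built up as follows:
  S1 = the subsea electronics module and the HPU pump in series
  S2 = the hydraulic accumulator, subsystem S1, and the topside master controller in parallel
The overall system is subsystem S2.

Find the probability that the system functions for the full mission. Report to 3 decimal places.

0.999

R(hydraulic accumulator) = exp(−0.0027 × 100) = 0.76338
R(subsea electronics module) = exp(−0.0021 × 100) = 0.81058
R(HPU pump) = exp(−0.0010 × 100) = 0.90484
R(topside master controller) = exp(−0.00014 × 100) = 0.98610
Series (subsea electronics module and HPU pump): 0.81058 × 0.90484 = 0.73345
Parallel (hydraulic accumulator, [0.73345], and topside master controller): 1 − (1 − 0.76338)(1 − 0.73345)(1 − 0.98610) = 0.999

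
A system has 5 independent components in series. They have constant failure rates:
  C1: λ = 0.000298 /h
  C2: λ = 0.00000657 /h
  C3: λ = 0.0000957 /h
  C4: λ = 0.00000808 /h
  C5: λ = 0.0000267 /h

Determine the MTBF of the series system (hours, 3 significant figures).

2300

Series of exponential components: λ_sys = Σ λ_i
λ_sys = 0.000298 + 0.00000657 + 0.0000957 + 0.00000808 + 0.0000267 = 4.3505e-04 /h
MTBF = 1 / λ_sys = 2300 h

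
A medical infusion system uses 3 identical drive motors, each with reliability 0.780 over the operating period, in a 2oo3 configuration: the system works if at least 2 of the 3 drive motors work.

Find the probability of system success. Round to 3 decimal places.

0.876

R = Σ_{i=2}^{3} C(3,i) p^i (1−p)^{3−i} with p = 0.780
C(3,2)·0.780^2·0.220^1 = 0.40154
C(3,3)·0.780^3·0.220^0 = 0.47455
Sum = 0.876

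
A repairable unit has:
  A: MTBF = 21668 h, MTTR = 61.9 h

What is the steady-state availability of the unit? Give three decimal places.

A(A) = MTBF/(MTBF+MTTR) = 21668/(21668+61.9) = 0.997

0.997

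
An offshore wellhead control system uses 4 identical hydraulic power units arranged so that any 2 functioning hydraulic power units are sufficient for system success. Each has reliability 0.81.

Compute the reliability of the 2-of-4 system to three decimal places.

R = Σ_{i=2}^{4} C(4,i) p^i (1−p)^{4−i} with p = 0.81
C(4,2)·0.81^2·0.19^2 = 0.14211
C(4,3)·0.81^3·0.19^1 = 0.40390
C(4,4)·0.81^4·0.19^0 = 0.43047
Sum = 0.976

0.976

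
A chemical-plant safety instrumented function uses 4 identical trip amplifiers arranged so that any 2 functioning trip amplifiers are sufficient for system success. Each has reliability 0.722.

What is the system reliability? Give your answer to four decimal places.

0.9320

R = Σ_{i=2}^{4} C(4,i) p^i (1−p)^{4−i} with p = 0.722
C(4,2)·0.722^2·0.278^2 = 0.241721
C(4,3)·0.722^3·0.278^1 = 0.418520
C(4,4)·0.722^4·0.278^0 = 0.271737
Sum = 0.9320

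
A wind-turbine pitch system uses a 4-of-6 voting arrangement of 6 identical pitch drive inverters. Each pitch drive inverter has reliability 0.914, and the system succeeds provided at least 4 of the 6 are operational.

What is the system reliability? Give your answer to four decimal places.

0.9896

R = Σ_{i=4}^{6} C(6,i) p^i (1−p)^{6−i} with p = 0.914
C(6,4)·0.914^4·0.086^2 = 0.077424
C(6,5)·0.914^5·0.086^1 = 0.329140
C(6,6)·0.914^6·0.086^0 = 0.583012
Sum = 0.9896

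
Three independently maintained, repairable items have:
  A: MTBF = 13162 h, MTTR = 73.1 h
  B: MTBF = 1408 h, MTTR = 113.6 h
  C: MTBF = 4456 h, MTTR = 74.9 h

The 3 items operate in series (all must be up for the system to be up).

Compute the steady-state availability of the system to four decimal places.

0.9050

A(A) = MTBF/(MTBF+MTTR) = 13162/(13162+73.1) = 0.994477
A(B) = MTBF/(MTBF+MTTR) = 1408/(1408+113.6) = 0.925342
A(C) = MTBF/(MTBF+MTTR) = 4456/(4456+74.9) = 0.983469
Series availability: 0.994477 × 0.925342 × 0.983469 = 0.9050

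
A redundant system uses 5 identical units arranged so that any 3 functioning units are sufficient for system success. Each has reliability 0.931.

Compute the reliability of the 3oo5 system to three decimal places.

R = Σ_{i=3}^{5} C(5,i) p^i (1−p)^{5−i} with p = 0.931
C(5,3)·0.931^3·0.069^2 = 0.03842
C(5,4)·0.931^4·0.069^1 = 0.25919
C(5,5)·0.931^5·0.069^0 = 0.69944
Sum = 0.997

0.997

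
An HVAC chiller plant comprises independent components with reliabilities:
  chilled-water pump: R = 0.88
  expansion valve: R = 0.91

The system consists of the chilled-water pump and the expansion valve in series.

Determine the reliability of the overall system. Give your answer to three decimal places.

Series (chilled-water pump and expansion valve): 0.88000 × 0.91000 = 0.801

0.801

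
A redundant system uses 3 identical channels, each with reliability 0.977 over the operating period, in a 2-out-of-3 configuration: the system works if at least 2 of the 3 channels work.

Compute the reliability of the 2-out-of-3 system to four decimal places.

0.9984

R = Σ_{i=2}^{3} C(3,i) p^i (1−p)^{3−i} with p = 0.977
C(3,2)·0.977^2·0.023^1 = 0.065863
C(3,3)·0.977^3·0.023^0 = 0.932575
Sum = 0.9984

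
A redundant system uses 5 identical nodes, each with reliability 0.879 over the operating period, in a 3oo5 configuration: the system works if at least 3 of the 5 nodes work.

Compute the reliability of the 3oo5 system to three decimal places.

R = Σ_{i=3}^{5} C(5,i) p^i (1−p)^{5−i} with p = 0.879
C(5,3)·0.879^3·0.121^2 = 0.09943
C(5,4)·0.879^4·0.121^1 = 0.36117
C(5,5)·0.879^5·0.121^0 = 0.52474
Sum = 0.985

0.985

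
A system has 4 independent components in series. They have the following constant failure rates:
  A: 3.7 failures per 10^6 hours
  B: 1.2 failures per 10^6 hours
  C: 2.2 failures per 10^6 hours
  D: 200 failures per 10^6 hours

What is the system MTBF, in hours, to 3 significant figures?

Series of exponential components: λ_sys = Σ λ_i
λ_sys = 0.0000037 + 0.0000012 + 0.0000022 + 0.00020 = 2.0710e-04 /h
MTBF = 1 / λ_sys = 4830 h

4830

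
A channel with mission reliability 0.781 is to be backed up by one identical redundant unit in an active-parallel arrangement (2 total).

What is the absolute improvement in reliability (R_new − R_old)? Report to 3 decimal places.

0.171

R_before = 0.781
R_after = 1 − (1 − 0.781)^2 = 0.952
ΔR = 0.952 − 0.781 = 0.171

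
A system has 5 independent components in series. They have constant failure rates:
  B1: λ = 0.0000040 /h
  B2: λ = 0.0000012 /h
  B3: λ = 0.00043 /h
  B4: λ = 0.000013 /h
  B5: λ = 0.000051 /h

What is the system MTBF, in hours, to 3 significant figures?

Series of exponential components: λ_sys = Σ λ_i
λ_sys = 0.0000040 + 0.0000012 + 0.00043 + 0.000013 + 0.000051 = 4.9920e-04 /h
MTBF = 1 / λ_sys = 2000 h

2000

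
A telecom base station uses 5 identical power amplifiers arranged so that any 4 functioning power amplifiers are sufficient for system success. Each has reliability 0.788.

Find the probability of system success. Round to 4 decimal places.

0.7125

R = Σ_{i=4}^{5} C(5,i) p^i (1−p)^{5−i} with p = 0.788
C(5,4)·0.788^4·0.212^1 = 0.408706
C(5,5)·0.788^5·0.212^0 = 0.303830
Sum = 0.7125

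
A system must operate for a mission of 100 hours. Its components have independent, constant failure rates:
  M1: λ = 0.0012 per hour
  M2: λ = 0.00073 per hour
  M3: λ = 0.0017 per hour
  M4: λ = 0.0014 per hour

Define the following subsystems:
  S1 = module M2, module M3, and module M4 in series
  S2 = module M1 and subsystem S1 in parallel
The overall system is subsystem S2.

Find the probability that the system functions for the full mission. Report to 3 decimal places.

R(M1) = exp(−0.0012 × 100) = 0.88692
R(M2) = exp(−0.00073 × 100) = 0.92960
R(M3) = exp(−0.0017 × 100) = 0.84366
R(M4) = exp(−0.0014 × 100) = 0.86936
Series (M2, M3, and M4): 0.92960 × 0.84366 × 0.86936 = 0.68181
Parallel (M1 and [0.68181]): 1 − (1 − 0.88692)(1 − 0.68181) = 0.964

0.964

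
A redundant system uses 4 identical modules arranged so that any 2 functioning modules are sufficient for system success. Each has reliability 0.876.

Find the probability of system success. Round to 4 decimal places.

0.9931

R = Σ_{i=2}^{4} C(4,i) p^i (1−p)^{4−i} with p = 0.876
C(4,2)·0.876^2·0.124^2 = 0.070795
C(4,3)·0.876^3·0.124^1 = 0.333422
C(4,4)·0.876^4·0.124^0 = 0.588866
Sum = 0.9931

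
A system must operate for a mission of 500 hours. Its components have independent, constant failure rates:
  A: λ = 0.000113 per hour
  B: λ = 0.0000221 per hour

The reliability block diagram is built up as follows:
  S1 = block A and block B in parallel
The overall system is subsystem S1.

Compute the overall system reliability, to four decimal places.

0.9994

R(A) = exp(−0.000113 × 500) = 0.945066
R(B) = exp(−0.0000221 × 500) = 0.989011
Parallel (A and B): 1 − (1 − 0.945066)(1 − 0.989011) = 0.9994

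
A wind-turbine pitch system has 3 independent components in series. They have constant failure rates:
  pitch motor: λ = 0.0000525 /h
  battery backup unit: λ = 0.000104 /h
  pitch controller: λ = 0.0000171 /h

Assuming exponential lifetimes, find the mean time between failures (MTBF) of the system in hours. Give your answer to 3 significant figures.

Series of exponential components: λ_sys = Σ λ_i
λ_sys = 0.0000525 + 0.000104 + 0.0000171 = 1.7360e-04 /h
MTBF = 1 / λ_sys = 5760 h

5760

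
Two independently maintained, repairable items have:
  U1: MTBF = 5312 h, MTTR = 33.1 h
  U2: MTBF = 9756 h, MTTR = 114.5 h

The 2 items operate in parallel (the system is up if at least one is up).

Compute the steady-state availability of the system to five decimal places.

A(U1) = MTBF/(MTBF+MTTR) = 5312/(5312+33.1) = 0.993807
A(U2) = MTBF/(MTBF+MTTR) = 9756/(9756+114.5) = 0.988400
Parallel availability: 1 − (1 − 0.993807)(1 − 0.988400) = 0.99993

0.99993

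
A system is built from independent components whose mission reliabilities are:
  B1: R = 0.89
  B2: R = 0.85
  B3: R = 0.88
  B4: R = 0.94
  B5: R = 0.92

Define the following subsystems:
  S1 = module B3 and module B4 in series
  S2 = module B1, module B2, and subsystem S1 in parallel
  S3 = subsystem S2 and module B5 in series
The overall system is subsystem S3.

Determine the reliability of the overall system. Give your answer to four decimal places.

Series (B3 and B4): 0.880000 × 0.940000 = 0.827200
Parallel (B1, B2, and [0.827200]): 1 − (1 − 0.890000)(1 − 0.850000)(1 − 0.827200) = 0.997149
Series ([0.997149] and B5): 0.997149 × 0.920000 = 0.9174

0.9174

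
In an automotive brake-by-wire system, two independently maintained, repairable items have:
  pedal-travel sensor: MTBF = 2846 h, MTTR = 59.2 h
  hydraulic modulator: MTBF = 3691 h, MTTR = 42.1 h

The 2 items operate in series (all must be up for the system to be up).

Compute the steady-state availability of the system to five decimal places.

0.96858

A(pedal-travel sensor) = MTBF/(MTBF+MTTR) = 2846/(2846+59.2) = 0.979623
A(hydraulic modulator) = MTBF/(MTBF+MTTR) = 3691/(3691+42.1) = 0.988723
Series availability: 0.979623 × 0.988723 = 0.96858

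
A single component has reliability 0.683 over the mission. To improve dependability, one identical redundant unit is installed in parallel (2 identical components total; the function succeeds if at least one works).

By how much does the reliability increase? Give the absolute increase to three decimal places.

0.217

R_before = 0.683
R_after = 1 − (1 − 0.683)^2 = 0.900
ΔR = 0.900 − 0.683 = 0.217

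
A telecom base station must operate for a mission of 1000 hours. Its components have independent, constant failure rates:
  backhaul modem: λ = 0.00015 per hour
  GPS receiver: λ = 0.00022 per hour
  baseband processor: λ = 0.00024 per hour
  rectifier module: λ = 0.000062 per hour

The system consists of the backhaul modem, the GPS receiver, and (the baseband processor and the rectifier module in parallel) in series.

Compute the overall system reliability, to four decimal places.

0.6819

R(backhaul modem) = exp(−0.00015 × 1000) = 0.860708
R(GPS receiver) = exp(−0.00022 × 1000) = 0.802519
R(baseband processor) = exp(−0.00024 × 1000) = 0.786628
R(rectifier module) = exp(−0.000062 × 1000) = 0.939883
Parallel (baseband processor and rectifier module): 1 − (1 − 0.786628)(1 − 0.939883) = 0.987173
Series (backhaul modem, GPS receiver, and [0.987173]): 0.860708 × 0.802519 × 0.987173 = 0.6819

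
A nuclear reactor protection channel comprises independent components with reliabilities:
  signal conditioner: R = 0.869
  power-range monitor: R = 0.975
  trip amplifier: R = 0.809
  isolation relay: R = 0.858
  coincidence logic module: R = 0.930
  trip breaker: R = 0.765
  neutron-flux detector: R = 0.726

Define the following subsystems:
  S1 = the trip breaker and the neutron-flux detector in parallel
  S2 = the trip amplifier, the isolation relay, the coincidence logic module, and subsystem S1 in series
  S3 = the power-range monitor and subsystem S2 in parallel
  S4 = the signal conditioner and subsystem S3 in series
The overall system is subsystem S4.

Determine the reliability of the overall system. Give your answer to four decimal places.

Parallel (trip breaker and neutron-flux detector): 1 − (1 − 0.765000)(1 − 0.726000) = 0.935610
Series (trip amplifier, isolation relay, coincidence logic module, and [0.935610]): 0.809000 × 0.858000 × 0.930000 × 0.935610 = 0.603968
Parallel (power-range monitor and [0.603968]): 1 − (1 − 0.975000)(1 − 0.603968) = 0.990099
Series (signal conditioner and [0.990099]): 0.869000 × 0.990099 = 0.8604

0.8604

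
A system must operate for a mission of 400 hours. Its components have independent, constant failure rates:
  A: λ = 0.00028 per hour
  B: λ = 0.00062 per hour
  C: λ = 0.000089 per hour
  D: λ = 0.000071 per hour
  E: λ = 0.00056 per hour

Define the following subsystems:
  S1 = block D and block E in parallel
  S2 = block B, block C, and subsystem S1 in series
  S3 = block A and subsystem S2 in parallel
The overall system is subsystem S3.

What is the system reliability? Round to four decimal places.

0.9734

R(A) = exp(−0.00028 × 400) = 0.894044
R(B) = exp(−0.00062 × 400) = 0.780360
R(C) = exp(−0.000089 × 400) = 0.965026
R(D) = exp(−0.000071 × 400) = 0.971999
R(E) = exp(−0.00056 × 400) = 0.799315
Parallel (D and E): 1 − (1 − 0.971999)(1 − 0.799315) = 0.994381
Series (B, C, and [0.994381]): 0.780360 × 0.965026 × 0.994381 = 0.748836
Parallel (A and [0.748836]): 1 − (1 − 0.894044)(1 − 0.748836) = 0.9734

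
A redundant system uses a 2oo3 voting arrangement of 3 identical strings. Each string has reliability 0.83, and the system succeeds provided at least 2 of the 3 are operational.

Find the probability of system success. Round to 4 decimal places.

0.9231

R = Σ_{i=2}^{3} C(3,i) p^i (1−p)^{3−i} with p = 0.83
C(3,2)·0.83^2·0.17^1 = 0.351339
C(3,3)·0.83^3·0.17^0 = 0.571787
Sum = 0.9231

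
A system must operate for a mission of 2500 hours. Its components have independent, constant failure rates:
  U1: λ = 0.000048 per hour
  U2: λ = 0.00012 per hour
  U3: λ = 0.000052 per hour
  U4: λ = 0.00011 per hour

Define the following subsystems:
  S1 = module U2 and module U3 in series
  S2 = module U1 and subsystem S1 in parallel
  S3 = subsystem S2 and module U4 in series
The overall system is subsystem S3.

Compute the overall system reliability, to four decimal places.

R(U1) = exp(−0.000048 × 2500) = 0.886920
R(U2) = exp(−0.00012 × 2500) = 0.740818
R(U3) = exp(−0.000052 × 2500) = 0.878095
R(U4) = exp(−0.00011 × 2500) = 0.759572
Series (U2 and U3): 0.740818 × 0.878095 = 0.650509
Parallel (U1 and [0.650509]): 1 − (1 − 0.886920)(1 − 0.650509) = 0.960480
Series ([0.960480] and U4): 0.960480 × 0.759572 = 0.7296

0.7296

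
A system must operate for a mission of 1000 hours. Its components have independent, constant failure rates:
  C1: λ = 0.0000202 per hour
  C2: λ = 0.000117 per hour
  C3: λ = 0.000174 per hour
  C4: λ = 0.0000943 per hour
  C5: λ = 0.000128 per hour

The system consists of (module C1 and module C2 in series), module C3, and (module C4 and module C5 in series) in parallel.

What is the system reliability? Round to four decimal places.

R(C1) = exp(−0.0000202 × 1000) = 0.980003
R(C2) = exp(−0.000117 × 1000) = 0.889585
R(C3) = exp(−0.000174 × 1000) = 0.840297
R(C4) = exp(−0.0000943 × 1000) = 0.910010
R(C5) = exp(−0.000128 × 1000) = 0.879853
Series (C1 and C2): 0.980003 × 0.889585 = 0.871796
Series (C4 and C5): 0.910010 × 0.879853 = 0.800675
Parallel ([0.871796], C3, and [0.800675]): 1 − (1 − 0.871796)(1 − 0.840297)(1 − 0.800675) = 0.9959

0.9959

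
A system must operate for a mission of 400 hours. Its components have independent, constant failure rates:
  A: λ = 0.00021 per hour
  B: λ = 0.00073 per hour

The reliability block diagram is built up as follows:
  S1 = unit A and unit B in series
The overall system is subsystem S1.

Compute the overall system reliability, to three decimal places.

0.687

R(A) = exp(−0.00021 × 400) = 0.91943
R(B) = exp(−0.00073 × 400) = 0.74677
Series (A and B): 0.91943 × 0.74677 = 0.687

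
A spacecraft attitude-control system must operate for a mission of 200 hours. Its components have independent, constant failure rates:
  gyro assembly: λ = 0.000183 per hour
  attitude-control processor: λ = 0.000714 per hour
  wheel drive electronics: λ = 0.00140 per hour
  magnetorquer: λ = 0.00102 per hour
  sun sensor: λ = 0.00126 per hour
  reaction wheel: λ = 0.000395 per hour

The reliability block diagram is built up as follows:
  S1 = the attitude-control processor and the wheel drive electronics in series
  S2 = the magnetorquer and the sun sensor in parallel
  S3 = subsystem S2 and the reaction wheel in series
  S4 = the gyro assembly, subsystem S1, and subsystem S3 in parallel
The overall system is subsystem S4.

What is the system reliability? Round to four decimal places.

R(gyro assembly) = exp(−0.000183 × 200) = 0.964062
R(attitude-control processor) = exp(−0.000714 × 200) = 0.866927
R(wheel drive electronics) = exp(−0.00140 × 200) = 0.755784
R(magnetorquer) = exp(−0.00102 × 200) = 0.815462
R(sun sensor) = exp(−0.00126 × 200) = 0.777245
R(reaction wheel) = exp(−0.000395 × 200) = 0.924040
Series (attitude-control processor and wheel drive electronics): 0.866927 × 0.755784 = 0.655210
Parallel (magnetorquer and sun sensor): 1 − (1 − 0.815462)(1 − 0.777245) = 0.958893
Series ([0.958893] and reaction wheel): 0.958893 × 0.924040 = 0.886055
Parallel (gyro assembly, [0.655210], and [0.886055]): 1 − (1 − 0.964062)(1 − 0.655210)(1 − 0.886055) = 0.9986

0.9986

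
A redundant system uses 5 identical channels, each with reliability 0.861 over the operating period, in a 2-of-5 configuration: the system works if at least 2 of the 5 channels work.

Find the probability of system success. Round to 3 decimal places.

R = Σ_{i=2}^{5} C(5,i) p^i (1−p)^{5−i} with p = 0.861
C(5,2)·0.861^2·0.139^3 = 0.01991
C(5,3)·0.861^3·0.139^2 = 0.12332
C(5,4)·0.861^4·0.139^1 = 0.38194
C(5,5)·0.861^5·0.139^0 = 0.47317
Sum = 0.998

0.998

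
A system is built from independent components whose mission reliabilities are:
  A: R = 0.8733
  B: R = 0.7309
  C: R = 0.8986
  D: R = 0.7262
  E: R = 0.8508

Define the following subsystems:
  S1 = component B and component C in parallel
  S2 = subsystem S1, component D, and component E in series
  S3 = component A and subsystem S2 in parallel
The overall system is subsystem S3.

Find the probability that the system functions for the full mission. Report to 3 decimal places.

0.949

Parallel (B and C): 1 − (1 − 0.73090)(1 − 0.89860) = 0.97271
Series ([0.97271], D, and E): 0.97271 × 0.72620 × 0.85080 = 0.60099
Parallel (A and [0.60099]): 1 − (1 − 0.87330)(1 − 0.60099) = 0.949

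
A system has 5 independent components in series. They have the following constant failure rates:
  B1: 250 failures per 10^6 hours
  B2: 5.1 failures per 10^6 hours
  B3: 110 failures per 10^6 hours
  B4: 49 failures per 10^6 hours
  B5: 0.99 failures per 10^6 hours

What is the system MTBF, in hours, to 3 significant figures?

Series of exponential components: λ_sys = Σ λ_i
λ_sys = 0.00025 + 0.0000051 + 0.00011 + 0.000049 + 0.00000099 = 4.1509e-04 /h
MTBF = 1 / λ_sys = 2410 h

2410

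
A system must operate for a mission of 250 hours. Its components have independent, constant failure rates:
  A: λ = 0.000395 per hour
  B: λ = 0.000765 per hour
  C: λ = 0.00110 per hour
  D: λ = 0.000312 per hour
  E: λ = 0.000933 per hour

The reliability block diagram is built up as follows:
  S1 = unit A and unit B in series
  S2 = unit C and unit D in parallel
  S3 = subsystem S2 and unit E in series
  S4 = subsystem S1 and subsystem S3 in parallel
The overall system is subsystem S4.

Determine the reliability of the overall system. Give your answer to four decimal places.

R(A) = exp(−0.000395 × 250) = 0.905969
R(B) = exp(−0.000765 × 250) = 0.825926
R(C) = exp(−0.00110 × 250) = 0.759572
R(D) = exp(−0.000312 × 250) = 0.924964
R(E) = exp(−0.000933 × 250) = 0.791956
Series (A and B): 0.905969 × 0.825926 = 0.748263
Parallel (C and D): 1 − (1 − 0.759572)(1 − 0.924964) = 0.981959
Series ([0.981959] and E): 0.981959 × 0.791956 = 0.777668
Parallel ([0.748263] and [0.777668]): 1 − (1 − 0.748263)(1 − 0.777668) = 0.9440

0.9440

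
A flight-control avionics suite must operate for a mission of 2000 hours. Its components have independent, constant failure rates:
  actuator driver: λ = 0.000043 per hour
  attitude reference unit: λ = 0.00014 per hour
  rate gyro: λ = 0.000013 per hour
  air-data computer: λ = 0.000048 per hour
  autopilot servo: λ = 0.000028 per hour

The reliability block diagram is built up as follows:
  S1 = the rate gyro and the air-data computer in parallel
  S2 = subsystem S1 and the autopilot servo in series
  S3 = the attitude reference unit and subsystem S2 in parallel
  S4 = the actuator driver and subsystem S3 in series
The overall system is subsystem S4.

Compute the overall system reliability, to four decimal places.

R(actuator driver) = exp(−0.000043 × 2000) = 0.917594
R(attitude reference unit) = exp(−0.00014 × 2000) = 0.755784
R(rate gyro) = exp(−0.000013 × 2000) = 0.974335
R(air-data computer) = exp(−0.000048 × 2000) = 0.908464
R(autopilot servo) = exp(−0.000028 × 2000) = 0.945539
Parallel (rate gyro and air-data computer): 1 − (1 − 0.974335)(1 − 0.908464) = 0.997651
Series ([0.997651] and autopilot servo): 0.997651 × 0.945539 = 0.943318
Parallel (attitude reference unit and [0.943318]): 1 − (1 − 0.755784)(1 − 0.943318) = 0.986157
Series (actuator driver and [0.986157]): 0.917594 × 0.986157 = 0.9049

0.9049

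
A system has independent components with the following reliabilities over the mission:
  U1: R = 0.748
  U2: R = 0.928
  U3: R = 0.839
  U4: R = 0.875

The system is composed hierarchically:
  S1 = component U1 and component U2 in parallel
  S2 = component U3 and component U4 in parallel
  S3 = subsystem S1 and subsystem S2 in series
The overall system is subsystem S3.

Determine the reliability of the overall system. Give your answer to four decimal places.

0.9621

Parallel (U1 and U2): 1 − (1 − 0.748000)(1 − 0.928000) = 0.981856
Parallel (U3 and U4): 1 − (1 − 0.839000)(1 − 0.875000) = 0.979875
Series ([0.981856] and [0.979875]): 0.981856 × 0.979875 = 0.9621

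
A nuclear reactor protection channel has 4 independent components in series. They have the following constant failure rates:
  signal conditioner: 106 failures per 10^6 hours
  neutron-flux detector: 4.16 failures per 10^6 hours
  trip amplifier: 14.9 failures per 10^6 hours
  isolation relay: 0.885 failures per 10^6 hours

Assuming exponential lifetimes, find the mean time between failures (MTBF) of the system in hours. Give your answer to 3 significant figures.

Series of exponential components: λ_sys = Σ λ_i
λ_sys = 0.000106 + 0.00000416 + 0.0000149 + 0.000000885 = 1.2595e-04 /h
MTBF = 1 / λ_sys = 7940 h

7940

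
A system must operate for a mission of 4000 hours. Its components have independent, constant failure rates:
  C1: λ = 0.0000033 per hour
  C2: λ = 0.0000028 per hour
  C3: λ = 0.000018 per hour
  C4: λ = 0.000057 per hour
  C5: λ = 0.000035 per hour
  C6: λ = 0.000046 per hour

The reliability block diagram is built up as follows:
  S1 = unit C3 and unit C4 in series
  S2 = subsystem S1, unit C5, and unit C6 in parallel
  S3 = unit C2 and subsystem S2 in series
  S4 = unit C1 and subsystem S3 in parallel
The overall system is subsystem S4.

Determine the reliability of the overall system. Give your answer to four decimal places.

R(C1) = exp(−0.0000033 × 4000) = 0.986887
R(C2) = exp(−0.0000028 × 4000) = 0.988862
R(C3) = exp(−0.000018 × 4000) = 0.930531
R(C4) = exp(−0.000057 × 4000) = 0.796124
R(C5) = exp(−0.000035 × 4000) = 0.869358
R(C6) = exp(−0.000046 × 4000) = 0.831936
Series (C3 and C4): 0.930531 × 0.796124 = 0.740818
Parallel ([0.740818], C5, and C6): 1 − (1 − 0.740818)(1 − 0.869358)(1 − 0.831936) = 0.994309
Series (C2 and [0.994309]): 0.988862 × 0.994309 = 0.983234
Parallel (C1 and [0.983234]): 1 − (1 − 0.986887)(1 − 0.983234) = 0.9998

0.9998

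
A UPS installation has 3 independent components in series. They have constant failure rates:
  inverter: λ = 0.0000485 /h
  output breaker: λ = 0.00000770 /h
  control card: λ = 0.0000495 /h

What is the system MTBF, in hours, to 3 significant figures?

9460

Series of exponential components: λ_sys = Σ λ_i
λ_sys = 0.0000485 + 0.00000770 + 0.0000495 = 1.0570e-04 /h
MTBF = 1 / λ_sys = 9460 h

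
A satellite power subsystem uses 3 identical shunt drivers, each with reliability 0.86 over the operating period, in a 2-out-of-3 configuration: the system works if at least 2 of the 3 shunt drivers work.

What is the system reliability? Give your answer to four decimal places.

0.9467

R = Σ_{i=2}^{3} C(3,i) p^i (1−p)^{3−i} with p = 0.86
C(3,2)·0.86^2·0.14^1 = 0.310632
C(3,3)·0.86^3·0.14^0 = 0.636056
Sum = 0.9467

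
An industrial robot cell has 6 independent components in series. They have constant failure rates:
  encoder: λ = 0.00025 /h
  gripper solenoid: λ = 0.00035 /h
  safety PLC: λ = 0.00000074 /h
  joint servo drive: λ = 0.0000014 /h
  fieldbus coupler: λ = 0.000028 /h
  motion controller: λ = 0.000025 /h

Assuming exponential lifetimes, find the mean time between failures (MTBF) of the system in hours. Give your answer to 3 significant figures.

1530

Series of exponential components: λ_sys = Σ λ_i
λ_sys = 0.00025 + 0.00035 + 0.00000074 + 0.0000014 + 0.000028 + 0.000025 = 6.5514e-04 /h
MTBF = 1 / λ_sys = 1530 h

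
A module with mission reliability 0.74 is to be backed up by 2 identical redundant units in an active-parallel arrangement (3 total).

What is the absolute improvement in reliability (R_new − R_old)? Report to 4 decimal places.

0.2424

R_before = 0.74
R_after = 1 − (1 − 0.74)^3 = 0.9824
ΔR = 0.9824 − 0.74 = 0.2424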